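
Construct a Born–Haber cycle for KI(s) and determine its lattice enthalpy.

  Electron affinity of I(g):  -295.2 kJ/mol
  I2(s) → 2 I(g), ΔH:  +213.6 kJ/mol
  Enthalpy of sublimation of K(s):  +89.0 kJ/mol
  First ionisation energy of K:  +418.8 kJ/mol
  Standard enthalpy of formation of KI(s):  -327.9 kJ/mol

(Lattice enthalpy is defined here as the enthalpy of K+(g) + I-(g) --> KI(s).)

U = -647.3 kJ/mol

ΔHf° = 1·ΔHsub + 1·(ΣIE) + 1/2·D(I2) + 1·EA + U
-327.9 = 1·(+89.0) + 1·(+418.8) + 1/2·(+213.6) + 1·(-295.2) + U
U = -327.9 − (+319.4) = -647.3 kJ/mol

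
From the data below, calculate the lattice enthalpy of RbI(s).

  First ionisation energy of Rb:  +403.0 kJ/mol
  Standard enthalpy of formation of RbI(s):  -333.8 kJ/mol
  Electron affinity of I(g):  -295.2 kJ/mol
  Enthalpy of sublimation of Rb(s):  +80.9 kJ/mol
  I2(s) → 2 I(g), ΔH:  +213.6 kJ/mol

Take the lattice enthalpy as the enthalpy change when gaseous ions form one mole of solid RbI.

ΔHf° = 1·ΔHsub + 1·(ΣIE) + 1/2·D(I2) + 1·EA + U
-333.8 = 1·(+80.9) + 1·(+403.0) + 1/2·(+213.6) + 1·(-295.2) + U
U = -333.8 − (+295.5) = -629.3 kJ/mol

U = -629.3 kJ/mol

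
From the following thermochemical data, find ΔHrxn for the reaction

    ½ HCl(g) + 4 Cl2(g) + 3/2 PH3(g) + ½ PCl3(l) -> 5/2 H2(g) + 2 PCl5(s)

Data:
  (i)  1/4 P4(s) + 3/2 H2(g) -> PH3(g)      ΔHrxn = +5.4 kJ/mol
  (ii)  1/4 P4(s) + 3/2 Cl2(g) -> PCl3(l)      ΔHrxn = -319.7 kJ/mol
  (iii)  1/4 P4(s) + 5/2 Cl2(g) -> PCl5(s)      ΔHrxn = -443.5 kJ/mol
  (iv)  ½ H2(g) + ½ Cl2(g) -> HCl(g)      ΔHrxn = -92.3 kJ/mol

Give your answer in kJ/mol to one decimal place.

(i) reversed and × 3/2: (-3/2)·(+5.4) = -8.1 kJ/mol
(ii) reversed and × 1/2: (-1/2)·(-319.7) = +159.85 kJ/mol
(iii) × 2: (2)·(-443.5) = -887.0 kJ/mol
(iv) reversed and × 1/2: (-1/2)·(-92.3) = +46.15 kJ/mol
ΔHrxn = (-3/2)·(+5.4) + (-1/2)·(-319.7) + (2)·(-443.5) + (-1/2)·(-92.3) = -689.1 kJ/mol

ΔHrxn = -689.1 kJ/mol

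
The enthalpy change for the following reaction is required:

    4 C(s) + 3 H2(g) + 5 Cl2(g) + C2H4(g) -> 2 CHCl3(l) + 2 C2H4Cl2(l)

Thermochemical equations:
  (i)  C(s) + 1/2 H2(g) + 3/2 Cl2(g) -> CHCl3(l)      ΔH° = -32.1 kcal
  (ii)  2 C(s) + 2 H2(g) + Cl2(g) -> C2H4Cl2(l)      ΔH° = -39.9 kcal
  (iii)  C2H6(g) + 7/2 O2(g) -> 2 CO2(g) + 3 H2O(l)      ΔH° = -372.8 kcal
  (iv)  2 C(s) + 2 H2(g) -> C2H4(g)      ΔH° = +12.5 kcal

(i) × 2 (scale by 2 for the 2 CHCl3(l)): (2)·(-32.1) = -64.2 kcal
(ii) × 2 (×2 to match 2 C2H4Cl2(l) in the target): (2)·(-39.9) = -79.8 kcal
(iii): not needed (C2H6(g) appears nowhere else).
(iv) reversed (C2H4(g) must end up as a reactant): -12.5 kcal
ΔH° = (2)·(-32.1) + (2)·(-39.9) + (-1)·(+12.5) = -156.5 kcal

ΔH° = -156.5 kcal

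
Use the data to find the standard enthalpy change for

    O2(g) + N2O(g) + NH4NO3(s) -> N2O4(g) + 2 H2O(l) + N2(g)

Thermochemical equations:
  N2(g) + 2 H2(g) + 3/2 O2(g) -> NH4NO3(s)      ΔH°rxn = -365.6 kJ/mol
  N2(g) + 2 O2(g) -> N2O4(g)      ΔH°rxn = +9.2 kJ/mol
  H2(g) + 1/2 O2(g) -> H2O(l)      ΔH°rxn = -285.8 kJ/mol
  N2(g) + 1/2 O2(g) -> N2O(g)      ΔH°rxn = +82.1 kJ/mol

equation 1 reversed: +365.6 kJ/mol
equation 2 as written: +9.2 kJ/mol
equation 3 × 2: (2)·(-285.8) = -571.6 kJ/mol
equation 4 reversed: -82.1 kJ/mol
Since enthalpy is a state function, ΔH°rxn = (-1)·(-365.6) + (1)·(+9.2) + (2)·(-285.8) + (-1)·(+82.1) = -278.9 kJ/mol

ΔH°rxn = -278.9 kJ/mol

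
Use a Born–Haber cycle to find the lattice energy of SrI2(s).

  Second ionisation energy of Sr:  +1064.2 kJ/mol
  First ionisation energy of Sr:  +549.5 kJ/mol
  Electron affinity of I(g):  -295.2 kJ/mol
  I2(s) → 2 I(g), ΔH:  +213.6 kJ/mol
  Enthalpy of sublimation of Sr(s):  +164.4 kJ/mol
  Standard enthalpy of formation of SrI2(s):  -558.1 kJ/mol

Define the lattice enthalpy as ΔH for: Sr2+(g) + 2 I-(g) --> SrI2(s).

U = -1959.4 kJ/mol

ΔHf° = 1·ΔHsub + 1·(ΣIE) + 1·D(I2) + 2·EA + U
-558.1 = 1·(+164.4) + 1·(+1613.7) + 1·(+213.6) + 2·(-295.2) + U
U = -558.1 − (+1401.3) = -1959.4 kJ/mol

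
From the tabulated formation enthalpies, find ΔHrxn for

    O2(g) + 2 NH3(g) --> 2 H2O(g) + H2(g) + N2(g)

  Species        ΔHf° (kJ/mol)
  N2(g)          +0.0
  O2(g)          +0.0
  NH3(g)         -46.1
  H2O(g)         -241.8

ΔHrxn = -391.4 kJ/mol

ΔH°rxn = Σ nΔHf°(products) − Σ nΔHf°(reactants).
Products: 2·(-241.8) + 1·(+0.0) + 1·(+0.0) = -483.6
Reactants: 1·(+0.0) + 2·(-46.1) = -92.2
ΔHrxn = (-483.6) − (-92.2) = -391.4 kJ/mol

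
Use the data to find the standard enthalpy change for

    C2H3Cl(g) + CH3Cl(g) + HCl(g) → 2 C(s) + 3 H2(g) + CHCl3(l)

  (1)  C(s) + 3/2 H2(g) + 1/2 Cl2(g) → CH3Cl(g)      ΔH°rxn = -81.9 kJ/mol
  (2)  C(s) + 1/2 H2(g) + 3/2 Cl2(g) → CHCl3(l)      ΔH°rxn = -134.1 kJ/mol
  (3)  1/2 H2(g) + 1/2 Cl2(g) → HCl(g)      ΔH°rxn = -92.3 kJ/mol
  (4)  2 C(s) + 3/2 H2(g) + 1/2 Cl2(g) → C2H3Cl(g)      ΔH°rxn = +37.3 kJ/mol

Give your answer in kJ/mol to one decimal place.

(1) reversed (CH3Cl(g) must end up as a reactant): +81.9 kJ/mol
(2) as written (CHCl3(l) already on the product side): -134.1 kJ/mol
(3) reversed (reverse to put HCl(g) on the reactant side): +92.3 kJ/mol
(4) reversed (C2H3Cl(g) must end up as a reactant): -37.3 kJ/mol
ΔH°rxn = (-1)·(-81.9) + (1)·(-134.1) + (-1)·(-92.3) + (-1)·(+37.3) = 2.8 kJ/mol

ΔH°rxn = 2.8 kJ/mol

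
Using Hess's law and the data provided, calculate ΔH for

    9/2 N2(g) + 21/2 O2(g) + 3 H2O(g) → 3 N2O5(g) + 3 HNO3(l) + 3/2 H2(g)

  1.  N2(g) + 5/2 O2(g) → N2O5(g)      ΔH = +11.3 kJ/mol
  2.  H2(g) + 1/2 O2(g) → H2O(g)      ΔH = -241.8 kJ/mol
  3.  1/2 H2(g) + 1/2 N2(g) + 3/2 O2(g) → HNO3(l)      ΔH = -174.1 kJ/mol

eq. 1 × 3 (×3 to match 3 N2O5(g) in the target): (3)·(+11.3) = +33.9 kJ/mol
eq. 2 reversed and × 3 (H2O(g) must end up as a reactant; scale by 3 for the 3 H2O(g)): (-3)·(-241.8) = +725.4 kJ/mol
eq. 3 × 3 (scale by 3 for the 3 HNO3(l)): (3)·(-174.1) = -522.3 kJ/mol
Summing the manipulated equations, ΔH = (+33.9) + (+725.4) + (-522.3) = 237.0 kJ/mol

ΔH = 237.0 kJ/mol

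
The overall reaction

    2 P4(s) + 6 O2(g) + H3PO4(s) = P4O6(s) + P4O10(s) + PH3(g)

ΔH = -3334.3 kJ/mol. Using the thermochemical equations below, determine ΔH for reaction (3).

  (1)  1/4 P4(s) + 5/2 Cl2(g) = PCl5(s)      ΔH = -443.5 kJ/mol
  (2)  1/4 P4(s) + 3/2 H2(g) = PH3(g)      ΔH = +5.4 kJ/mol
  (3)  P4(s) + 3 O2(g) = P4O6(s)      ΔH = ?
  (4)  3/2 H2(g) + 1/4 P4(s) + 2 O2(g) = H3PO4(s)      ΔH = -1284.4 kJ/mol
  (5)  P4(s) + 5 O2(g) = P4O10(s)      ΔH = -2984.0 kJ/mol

(1): not needed (Cl2(g) appears nowhere else).
(2) as written (PH3(g) already on the product side): +5.4 kJ/mol
(3) as written (P4O6(s) already on the product side): contributes x
(4) reversed (reverse to put H3PO4(s) on the reactant side): +1284.4 kJ/mol
(5) as written (P4O10(s) already on the product side): -2984.0 kJ/mol
-3334.3 = (+5.4) + (+1284.4) + (-2984.0) + x
x = (-3334.3 − (-1694.2)) / (1) = -1640.1 kJ/mol

ΔH = -1640.1 kJ/mol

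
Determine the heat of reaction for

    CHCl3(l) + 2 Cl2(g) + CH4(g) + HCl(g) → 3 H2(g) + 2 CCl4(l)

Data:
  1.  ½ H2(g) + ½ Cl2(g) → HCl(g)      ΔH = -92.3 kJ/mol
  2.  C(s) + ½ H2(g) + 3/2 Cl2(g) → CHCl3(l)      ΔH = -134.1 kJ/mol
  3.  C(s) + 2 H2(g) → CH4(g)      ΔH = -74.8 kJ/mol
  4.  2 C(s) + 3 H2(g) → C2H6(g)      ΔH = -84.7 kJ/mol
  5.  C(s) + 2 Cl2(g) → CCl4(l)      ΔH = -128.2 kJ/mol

eq. 1 reversed (reverse to put HCl(g) on the reactant side): +92.3 kJ/mol
eq. 2 reversed (reverse to put CHCl3(l) on the reactant side): +134.1 kJ/mol
eq. 3 reversed (CH4(g) must end up as a reactant): +74.8 kJ/mol
eq. 4: not needed (C2H6(g) appears nowhere else).
eq. 5 × 2 (scale by 2 for the 2 CCl4(l)): (2)·(-128.2) = -256.4 kJ/mol
Since enthalpy is a state function, ΔH = (+92.3) + (+134.1) + (+74.8) + (-256.4) = 44.8 kJ/mol

ΔH = 44.8 kJ/mol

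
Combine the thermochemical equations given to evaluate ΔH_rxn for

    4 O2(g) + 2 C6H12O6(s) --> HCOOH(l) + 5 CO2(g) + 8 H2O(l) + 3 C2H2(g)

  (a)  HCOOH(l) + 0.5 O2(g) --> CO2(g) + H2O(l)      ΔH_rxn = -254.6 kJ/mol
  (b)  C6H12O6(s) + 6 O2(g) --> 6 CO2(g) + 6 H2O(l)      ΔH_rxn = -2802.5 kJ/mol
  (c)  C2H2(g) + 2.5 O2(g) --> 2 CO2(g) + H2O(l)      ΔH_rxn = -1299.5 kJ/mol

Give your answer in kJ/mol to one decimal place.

(a) reversed (HCOOH(l) must end up as a product): +254.6 kJ/mol
(b) × 2 (×2 to match 2 C6H12O6(s) in the target): (2)·(-2802.5) = -5605.0 kJ/mol
(c) reversed and × 3 (reverse to put C2H2(g) on the product side; ×3 to match 3 C2H2(g) in the target): (-3)·(-1299.5) = +3898.5 kJ/mol
Combining the equations, ΔH_rxn = (+254.6) + (-5605.0) + (+3898.5) = -1451.9 kJ/mol

ΔH_rxn = -1451.9 kJ/mol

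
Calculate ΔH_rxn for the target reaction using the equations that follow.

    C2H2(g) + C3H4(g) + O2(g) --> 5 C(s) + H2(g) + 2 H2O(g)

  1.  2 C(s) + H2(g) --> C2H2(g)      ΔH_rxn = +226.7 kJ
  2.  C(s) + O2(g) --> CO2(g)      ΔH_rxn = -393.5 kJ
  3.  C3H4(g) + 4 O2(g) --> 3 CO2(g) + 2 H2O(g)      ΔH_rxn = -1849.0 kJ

ΔH_rxn = -895.2 kJ

eq. 1 reversed (reverse to put C2H2(g) on the reactant side): -226.7 kJ
eq. 2 reversed and × 3: (-3)·(-393.5) = +1180.5 kJ
eq. 3 as written (C3H4(g) already on the reactant side): -1849.0 kJ
Summing the manipulated equations, ΔH_rxn = (-226.7) + (+1180.5) + (-1849.0) = -895.2 kJ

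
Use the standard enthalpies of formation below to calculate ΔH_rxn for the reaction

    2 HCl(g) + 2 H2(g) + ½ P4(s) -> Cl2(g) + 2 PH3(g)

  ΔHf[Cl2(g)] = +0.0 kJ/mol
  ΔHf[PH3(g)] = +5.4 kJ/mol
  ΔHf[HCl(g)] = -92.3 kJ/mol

ΔH_rxn = 195.4 kJ/mol

Products: 1·(+0.0) + 2·(+5.4) = +10.8
Reactants: 2·(-92.3) + 2·(+0.0) + 1/2·(+0.0) = -184.6
ΔH_rxn = (+10.8) − (-184.6) = 195.4 kJ/mol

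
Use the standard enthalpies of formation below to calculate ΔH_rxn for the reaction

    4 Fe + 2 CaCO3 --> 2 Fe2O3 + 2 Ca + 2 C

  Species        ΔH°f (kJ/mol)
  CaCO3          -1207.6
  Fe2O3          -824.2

Products: 2·(-824.2) + 2·(+0.0) + 2·(+0.0) = -1648.4
Reactants: 4·(+0.0) + 2·(-1207.6) = -2415.2
ΔH_rxn = (-1648.4) − (-2415.2) = 766.8 kJ/mol

ΔH_rxn = 766.8 kJ/mol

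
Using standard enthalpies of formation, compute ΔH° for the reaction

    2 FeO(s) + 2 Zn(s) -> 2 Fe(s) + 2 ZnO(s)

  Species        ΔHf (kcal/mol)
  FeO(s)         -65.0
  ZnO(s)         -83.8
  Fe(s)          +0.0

ΔH°rxn = Σ nΔHf°(products) − Σ nΔHf°(reactants).
Products: 2·(+0.0) + 2·(-83.8) = -167.6
Reactants: 2·(-65.0) + 2·(+0.0) = -130.0
ΔH° = (-167.6) − (-130.0) = -37.6 kcal/mol

ΔH° = -37.6 kcal/mol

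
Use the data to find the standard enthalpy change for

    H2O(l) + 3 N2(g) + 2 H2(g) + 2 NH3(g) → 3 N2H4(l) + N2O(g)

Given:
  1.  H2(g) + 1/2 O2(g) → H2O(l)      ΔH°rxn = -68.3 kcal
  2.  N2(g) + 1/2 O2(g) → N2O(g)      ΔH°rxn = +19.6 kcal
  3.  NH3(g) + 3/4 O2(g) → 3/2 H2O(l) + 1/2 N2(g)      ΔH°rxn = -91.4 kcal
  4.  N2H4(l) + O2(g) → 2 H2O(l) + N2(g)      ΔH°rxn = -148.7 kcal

eq. 1 × 2 (×2 to match 2 H2(g) in the target): (2)·(-68.3) = -136.6 kcal
eq. 2 as written (N2O(g) already on the product side): +19.6 kcal
eq. 3 × 2 (×2 to match 2 NH3(g) in the target): (2)·(-91.4) = -182.8 kcal
eq. 4 reversed and × 3 (reverse to put N2H4(l) on the product side; scale by 3 for the 3 N2H4(l)): (-3)·(-148.7) = +446.1 kcal
Since enthalpy is a state function, ΔH°rxn = (2)·(-68.3) + (1)·(+19.6) + (2)·(-91.4) + (-3)·(-148.7) = 146.3 kcal

ΔH°rxn = 146.3 kcal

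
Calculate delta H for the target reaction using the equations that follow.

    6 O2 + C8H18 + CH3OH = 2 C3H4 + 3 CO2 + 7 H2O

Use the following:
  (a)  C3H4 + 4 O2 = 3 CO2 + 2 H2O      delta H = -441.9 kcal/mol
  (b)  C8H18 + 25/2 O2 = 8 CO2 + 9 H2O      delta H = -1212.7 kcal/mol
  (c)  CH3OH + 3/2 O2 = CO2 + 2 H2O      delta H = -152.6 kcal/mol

delta H = -481.5 kcal/mol

(a) reversed and × 2: (-2)·(-441.9) = +883.8 kcal/mol
(b) as written: -1212.7 kcal/mol
(c) as written: -152.6 kcal/mol
delta H = (-2)·(-441.9) + (1)·(-1212.7) + (1)·(-152.6) = -481.5 kcal/mol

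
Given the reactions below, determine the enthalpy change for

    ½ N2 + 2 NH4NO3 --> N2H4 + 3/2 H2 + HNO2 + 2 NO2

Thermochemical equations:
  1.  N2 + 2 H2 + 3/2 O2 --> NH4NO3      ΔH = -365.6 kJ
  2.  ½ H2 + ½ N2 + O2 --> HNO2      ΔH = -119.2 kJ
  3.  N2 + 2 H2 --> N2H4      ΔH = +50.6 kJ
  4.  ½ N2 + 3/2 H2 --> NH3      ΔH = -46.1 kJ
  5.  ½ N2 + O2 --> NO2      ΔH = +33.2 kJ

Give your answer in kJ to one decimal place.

ΔH = 729.0 kJ

eq. 1 reversed and × 2: (-2)·(-365.6) = +731.2 kJ
eq. 2 as written: -119.2 kJ
eq. 3 as written: +50.6 kJ
eq. 4: not needed.
eq. 5 × 2: (2)·(+33.2) = +66.4 kJ
Summing the manipulated equations, ΔH = (+731.2) + (-119.2) + (+50.6) + (+66.4) = 729.0 kJ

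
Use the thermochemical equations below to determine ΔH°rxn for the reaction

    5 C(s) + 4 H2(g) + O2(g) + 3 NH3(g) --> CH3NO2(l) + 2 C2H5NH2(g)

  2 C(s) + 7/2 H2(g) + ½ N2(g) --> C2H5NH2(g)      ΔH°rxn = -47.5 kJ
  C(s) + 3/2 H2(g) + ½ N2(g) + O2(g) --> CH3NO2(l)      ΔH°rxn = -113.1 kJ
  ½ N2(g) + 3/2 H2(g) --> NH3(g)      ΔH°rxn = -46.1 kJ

ΔH°rxn = -69.8 kJ

equation 1 × 2: (2)·(-47.5) = -95.0 kJ
equation 2 as written: -113.1 kJ
equation 3 reversed and × 3: (-3)·(-46.1) = +138.3 kJ
ΔH°rxn = (-95.0) + (-113.1) + (+138.3) = -69.8 kJ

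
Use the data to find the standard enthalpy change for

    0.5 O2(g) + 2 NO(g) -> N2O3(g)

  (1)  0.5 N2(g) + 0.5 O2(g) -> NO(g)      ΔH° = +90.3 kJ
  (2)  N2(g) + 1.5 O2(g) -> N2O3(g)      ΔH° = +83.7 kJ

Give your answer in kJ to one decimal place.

(1) reversed and × 2: (-2)·(+90.3) = -180.6 kJ
(2) as written: +83.7 kJ
Summing the manipulated equations, ΔH° = (-2)·(+90.3) + (1)·(+83.7) = -96.9 kJ

ΔH° = -96.9 kJ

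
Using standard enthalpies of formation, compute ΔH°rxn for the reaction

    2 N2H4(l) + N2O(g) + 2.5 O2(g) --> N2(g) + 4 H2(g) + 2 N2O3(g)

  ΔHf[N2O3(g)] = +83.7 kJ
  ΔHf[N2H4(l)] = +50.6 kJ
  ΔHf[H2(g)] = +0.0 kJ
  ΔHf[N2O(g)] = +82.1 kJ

ΔH°rxn = -15.9 kJ

ΔH°rxn = Σ nΔHf°(products) − Σ nΔHf°(reactants).
Products: 1·(+0.0) + 4·(+0.0) + 2·(+83.7) = +167.4
Reactants: 2·(+50.6) + 1·(+82.1) + 5/2·(+0.0) = +183.3
ΔH°rxn = (+167.4) − (+183.3) = -15.9 kJ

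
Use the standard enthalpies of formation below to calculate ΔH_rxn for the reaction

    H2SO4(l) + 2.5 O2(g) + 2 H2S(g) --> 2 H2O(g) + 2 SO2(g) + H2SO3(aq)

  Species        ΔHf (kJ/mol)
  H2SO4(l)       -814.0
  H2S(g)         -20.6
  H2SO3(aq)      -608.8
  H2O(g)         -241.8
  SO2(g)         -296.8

ΔH°rxn = Σ nΔHf°(products) − Σ nΔHf°(reactants).
Products: 2·(-241.8) + 2·(-296.8) + 1·(-608.8) = -1686.0
Reactants: 1·(-814.0) + 5/2·(+0.0) + 2·(-20.6) = -855.2
ΔH_rxn = (-1686.0) − (-855.2) = -830.8 kJ/mol

ΔH_rxn = -830.8 kJ/mol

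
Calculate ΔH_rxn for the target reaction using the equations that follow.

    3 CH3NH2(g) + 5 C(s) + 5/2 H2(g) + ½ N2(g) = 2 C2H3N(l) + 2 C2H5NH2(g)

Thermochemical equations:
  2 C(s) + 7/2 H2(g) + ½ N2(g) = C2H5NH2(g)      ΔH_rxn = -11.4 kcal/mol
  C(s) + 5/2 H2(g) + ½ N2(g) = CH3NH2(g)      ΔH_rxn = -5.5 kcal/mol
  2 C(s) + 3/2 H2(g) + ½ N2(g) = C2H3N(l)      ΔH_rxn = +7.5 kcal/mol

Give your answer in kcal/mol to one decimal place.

ΔH_rxn = 8.7 kcal/mol

equation 1 × 2: (2)·(-11.4) = -22.8 kcal/mol
equation 2 reversed and × 3: (-3)·(-5.5) = +16.5 kcal/mol
equation 3 × 2: (2)·(+7.5) = +15.0 kcal/mol
Combining the equations, ΔH_rxn = (2)·(-11.4) + (-3)·(-5.5) + (2)·(+7.5) = 8.7 kcal/mol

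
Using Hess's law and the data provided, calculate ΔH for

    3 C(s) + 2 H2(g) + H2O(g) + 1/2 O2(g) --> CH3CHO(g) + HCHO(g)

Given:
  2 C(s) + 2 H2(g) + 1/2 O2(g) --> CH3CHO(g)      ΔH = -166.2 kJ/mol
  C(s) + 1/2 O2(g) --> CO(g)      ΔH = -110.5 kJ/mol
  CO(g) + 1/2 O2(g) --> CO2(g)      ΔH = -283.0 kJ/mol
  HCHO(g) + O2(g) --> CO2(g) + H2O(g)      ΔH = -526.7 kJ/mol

equation 1 as written (CH3CHO(g) already on the product side): -166.2 kJ/mol
equation 2 as written: -110.5 kJ/mol
equation 3 as written: -283.0 kJ/mol
equation 4 reversed (reverse to put HCHO(g) on the product side): +526.7 kJ/mol
ΔH = (1)·(-166.2) + (1)·(-110.5) + (1)·(-283.0) + (-1)·(-526.7) = -33.0 kJ/mol

ΔH = -33.0 kJ/mol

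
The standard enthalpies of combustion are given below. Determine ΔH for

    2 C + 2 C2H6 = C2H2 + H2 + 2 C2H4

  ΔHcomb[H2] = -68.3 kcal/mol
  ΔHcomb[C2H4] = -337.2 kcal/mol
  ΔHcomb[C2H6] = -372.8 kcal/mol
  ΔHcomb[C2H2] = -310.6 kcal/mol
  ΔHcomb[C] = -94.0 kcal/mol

ΔH = 119.7 kcal/mol

Using ΔH = Σ nΔHc°(reactants) − Σ nΔHc°(products):
= [2·(-94.0) + 2·(-372.8)] − [1·(-310.6) + 1·(-68.3) + 2·(-337.2)]
= 119.7 kcal/mol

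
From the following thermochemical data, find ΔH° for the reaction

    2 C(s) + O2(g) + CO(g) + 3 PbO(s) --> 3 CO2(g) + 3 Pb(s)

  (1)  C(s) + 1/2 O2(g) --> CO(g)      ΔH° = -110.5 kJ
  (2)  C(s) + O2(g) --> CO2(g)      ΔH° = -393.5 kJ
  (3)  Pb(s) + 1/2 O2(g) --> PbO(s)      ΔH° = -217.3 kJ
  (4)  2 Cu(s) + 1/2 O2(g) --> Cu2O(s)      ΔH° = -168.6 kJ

ΔH° = -418.1 kJ

(1) reversed (reverse to put CO(g) on the reactant side): +110.5 kJ
(2) × 3 (scale by 3 for the 3 CO2(g)): (3)·(-393.5) = -1180.5 kJ
(3) reversed and × 3 (reverse to put PbO(s) on the reactant side; scale by 3 for the 3 PbO(s)): (-3)·(-217.3) = +651.9 kJ
(4): not needed (Cu(s) appears nowhere else).
Combining the equations, ΔH° = (+110.5) + (-1180.5) + (+651.9) = -418.1 kJ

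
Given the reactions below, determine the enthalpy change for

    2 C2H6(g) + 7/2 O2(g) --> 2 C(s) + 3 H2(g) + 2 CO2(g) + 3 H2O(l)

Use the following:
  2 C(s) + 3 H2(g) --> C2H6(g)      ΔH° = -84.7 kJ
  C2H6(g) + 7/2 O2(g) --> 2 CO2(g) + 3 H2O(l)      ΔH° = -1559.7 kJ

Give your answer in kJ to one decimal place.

ΔH° = -1475.0 kJ

equation 1 reversed (reverse to put C(s) on the product side): +84.7 kJ
equation 2 as written (CO2(g) already on the product side): -1559.7 kJ
ΔH° = (+84.7) + (-1559.7) = -1475.0 kJ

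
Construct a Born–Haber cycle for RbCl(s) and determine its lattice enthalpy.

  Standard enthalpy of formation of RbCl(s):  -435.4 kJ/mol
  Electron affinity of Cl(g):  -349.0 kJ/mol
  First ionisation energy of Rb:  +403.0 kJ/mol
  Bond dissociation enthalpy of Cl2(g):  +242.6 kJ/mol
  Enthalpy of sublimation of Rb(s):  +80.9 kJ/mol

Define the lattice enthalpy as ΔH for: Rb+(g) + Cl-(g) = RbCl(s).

ΔHf° = 1·ΔHsub + 1·(ΣIE) + 1/2·D(Cl2) + 1·EA + U
-435.4 = 1·(+80.9) + 1·(+403.0) + 1/2·(+242.6) + 1·(-349.0) + U
U = -435.4 − (+256.2) = -691.6 kJ/mol

U = -691.6 kJ/mol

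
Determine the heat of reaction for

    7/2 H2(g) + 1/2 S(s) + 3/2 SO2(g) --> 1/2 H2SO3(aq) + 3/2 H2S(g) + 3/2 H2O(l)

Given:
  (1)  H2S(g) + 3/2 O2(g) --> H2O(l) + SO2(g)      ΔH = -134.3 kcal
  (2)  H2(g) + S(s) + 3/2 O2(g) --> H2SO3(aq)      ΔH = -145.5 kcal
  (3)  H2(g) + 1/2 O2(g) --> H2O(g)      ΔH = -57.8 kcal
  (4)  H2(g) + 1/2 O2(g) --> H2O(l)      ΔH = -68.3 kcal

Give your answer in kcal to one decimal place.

ΔH = -76.2 kcal

(1) reversed and × 3/2 (reverse to put H2S(g) on the product side; scale by 3/2 for the 3/2 H2S(g)): (-3/2)·(-134.3) = +201.45 kcal
(2) × 1/2 (×1/2 to match 1/2 H2SO3(aq) in the target): (1/2)·(-145.5) = -72.75 kcal
(3): not needed (H2O(g) appears nowhere else).
(4) × 3: (3)·(-68.3) = -204.9 kcal
Combining the equations, ΔH = (+201.45) + (-72.75) + (-204.9) = -76.2 kcal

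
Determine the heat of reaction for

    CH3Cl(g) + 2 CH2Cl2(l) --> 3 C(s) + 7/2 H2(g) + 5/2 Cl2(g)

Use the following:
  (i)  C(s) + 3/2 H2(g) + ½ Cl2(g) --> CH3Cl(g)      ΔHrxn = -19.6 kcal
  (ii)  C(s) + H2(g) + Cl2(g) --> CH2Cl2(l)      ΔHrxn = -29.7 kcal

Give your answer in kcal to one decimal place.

(i) reversed (reverse to put CH3Cl(g) on the reactant side): +19.6 kcal
(ii) reversed and × 2 (reverse to put CH2Cl2(l) on the reactant side; scale by 2 for the 2 CH2Cl2(l)): (-2)·(-29.7) = +59.4 kcal
Summing the manipulated equations, ΔHrxn = (+19.6) + (+59.4) = 79.0 kcal

ΔHrxn = 79.0 kcal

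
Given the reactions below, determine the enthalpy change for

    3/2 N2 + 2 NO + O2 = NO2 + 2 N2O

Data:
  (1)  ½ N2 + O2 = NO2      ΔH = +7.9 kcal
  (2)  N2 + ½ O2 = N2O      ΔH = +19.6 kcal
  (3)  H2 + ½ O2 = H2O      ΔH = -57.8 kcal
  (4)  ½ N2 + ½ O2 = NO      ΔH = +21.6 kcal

(1) as written: +7.9 kcal
(2) × 2: (2)·(+19.6) = +39.2 kcal
(3): not needed.
(4) reversed and × 2: (-2)·(+21.6) = -43.2 kcal
ΔH = (+7.9) + (+39.2) + (-43.2) = 3.9 kcal

ΔH = 3.9 kcal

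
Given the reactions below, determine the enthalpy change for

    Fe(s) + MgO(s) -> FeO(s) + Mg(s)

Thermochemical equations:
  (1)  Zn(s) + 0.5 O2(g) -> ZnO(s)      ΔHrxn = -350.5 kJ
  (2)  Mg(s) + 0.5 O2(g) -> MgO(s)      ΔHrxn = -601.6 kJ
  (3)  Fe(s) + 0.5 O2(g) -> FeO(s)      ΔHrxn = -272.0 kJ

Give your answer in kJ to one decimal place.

ΔHrxn = 329.6 kJ

(1): not needed (Zn(s) appears nowhere else).
(2) reversed (reverse to put MgO(s) on the reactant side): +601.6 kJ
(3) as written (FeO(s) already on the product side): -272.0 kJ
Combining the equations, ΔHrxn = (-1)·(-601.6) + (1)·(-272.0) = 329.6 kJ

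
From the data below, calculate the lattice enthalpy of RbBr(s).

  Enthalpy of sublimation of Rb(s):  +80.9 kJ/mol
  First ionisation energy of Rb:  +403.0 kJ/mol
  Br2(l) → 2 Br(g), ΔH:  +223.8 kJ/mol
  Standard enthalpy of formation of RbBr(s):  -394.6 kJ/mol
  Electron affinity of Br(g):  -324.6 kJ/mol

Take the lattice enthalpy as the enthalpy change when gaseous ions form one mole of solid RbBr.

ΔHf° = 1·ΔHsub + 1·(ΣIE) + 1/2·D(Br2) + 1·EA + U
-394.6 = 1·(+80.9) + 1·(+403.0) + 1/2·(+223.8) + 1·(-324.6) + U
U = -394.6 − (+271.2) = -665.8 kJ/mol

U = -665.8 kJ/mol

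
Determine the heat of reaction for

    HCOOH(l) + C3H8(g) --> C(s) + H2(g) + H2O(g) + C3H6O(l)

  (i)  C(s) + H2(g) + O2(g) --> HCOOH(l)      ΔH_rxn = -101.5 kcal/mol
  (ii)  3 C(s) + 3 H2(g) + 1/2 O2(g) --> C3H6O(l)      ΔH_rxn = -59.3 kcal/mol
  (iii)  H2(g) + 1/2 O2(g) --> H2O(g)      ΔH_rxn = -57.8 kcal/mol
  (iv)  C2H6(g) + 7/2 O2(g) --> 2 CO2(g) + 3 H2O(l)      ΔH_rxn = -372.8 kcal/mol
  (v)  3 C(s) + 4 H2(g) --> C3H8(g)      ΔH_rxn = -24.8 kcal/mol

(i) reversed: +101.5 kcal/mol
(ii) as written: -59.3 kcal/mol
(iii) as written: -57.8 kcal/mol
(iv): not needed.
(v) reversed: +24.8 kcal/mol
ΔH_rxn = (-1)·(-101.5) + (1)·(-59.3) + (1)·(-57.8) + (-1)·(-24.8) = 9.2 kcal/mol

ΔH_rxn = 9.2 kcal/mol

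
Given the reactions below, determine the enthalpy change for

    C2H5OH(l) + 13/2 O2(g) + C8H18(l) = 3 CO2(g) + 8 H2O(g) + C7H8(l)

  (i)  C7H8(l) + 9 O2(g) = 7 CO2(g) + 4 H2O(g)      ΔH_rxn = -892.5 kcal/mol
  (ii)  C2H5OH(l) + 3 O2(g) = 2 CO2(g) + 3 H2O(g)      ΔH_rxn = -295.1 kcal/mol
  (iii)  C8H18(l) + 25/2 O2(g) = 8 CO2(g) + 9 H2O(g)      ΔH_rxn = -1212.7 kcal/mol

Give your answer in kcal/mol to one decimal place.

ΔH_rxn = -615.3 kcal/mol

(i) reversed: +892.5 kcal/mol
(ii) as written: -295.1 kcal/mol
(iii) as written: -1212.7 kcal/mol
Since enthalpy is a state function, ΔH_rxn = (-1)·(-892.5) + (1)·(-295.1) + (1)·(-1212.7) = -615.3 kcal/mol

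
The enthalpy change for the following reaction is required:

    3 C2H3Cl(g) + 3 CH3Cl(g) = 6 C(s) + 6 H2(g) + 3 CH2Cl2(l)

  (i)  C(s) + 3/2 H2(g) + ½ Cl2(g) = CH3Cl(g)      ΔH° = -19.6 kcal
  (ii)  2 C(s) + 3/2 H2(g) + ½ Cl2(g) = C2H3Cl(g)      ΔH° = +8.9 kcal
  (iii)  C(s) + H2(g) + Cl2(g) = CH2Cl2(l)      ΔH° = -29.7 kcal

(i) reversed and × 3: (-3)·(-19.6) = +58.8 kcal
(ii) reversed and × 3: (-3)·(+8.9) = -26.7 kcal
(iii) × 3: (3)·(-29.7) = -89.1 kcal
Since enthalpy is a state function, ΔH° = (-3)·(-19.6) + (-3)·(+8.9) + (3)·(-29.7) = -57.0 kcal

ΔH° = -57.0 kcal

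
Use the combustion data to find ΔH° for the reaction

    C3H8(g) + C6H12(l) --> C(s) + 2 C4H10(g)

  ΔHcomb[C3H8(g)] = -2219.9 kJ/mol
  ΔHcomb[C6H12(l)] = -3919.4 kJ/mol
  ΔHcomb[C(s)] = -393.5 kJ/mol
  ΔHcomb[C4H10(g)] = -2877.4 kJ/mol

Using ΔH = Σ nΔHc°(reactants) − Σ nΔHc°(products):
= [1·(-2219.9) + 1·(-3919.4)] − [1·(-393.5) + 2·(-2877.4)]
= 9.0 kJ/mol

ΔH° = 9.0 kJ/mol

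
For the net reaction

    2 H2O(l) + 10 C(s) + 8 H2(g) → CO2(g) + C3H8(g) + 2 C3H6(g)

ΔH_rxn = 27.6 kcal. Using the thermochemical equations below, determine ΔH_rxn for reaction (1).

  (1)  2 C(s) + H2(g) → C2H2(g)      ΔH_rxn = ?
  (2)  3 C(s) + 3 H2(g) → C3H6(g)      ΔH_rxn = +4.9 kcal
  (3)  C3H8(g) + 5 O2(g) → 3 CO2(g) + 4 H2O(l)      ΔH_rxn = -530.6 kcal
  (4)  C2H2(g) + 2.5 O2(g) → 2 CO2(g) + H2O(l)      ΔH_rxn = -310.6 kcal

(1) × 2: contributes 2·x
(2) × 2: (2)·(+4.9) = +9.8 kcal
(3) reversed: +530.6 kcal
(4) × 2: (2)·(-310.6) = -621.2 kcal
+27.6 = (+9.8) + (+530.6) + (-621.2) + 2·x
x = (+27.6 − (-80.8)) / (2) = 54.2 kcal

ΔH_rxn = 54.2 kcal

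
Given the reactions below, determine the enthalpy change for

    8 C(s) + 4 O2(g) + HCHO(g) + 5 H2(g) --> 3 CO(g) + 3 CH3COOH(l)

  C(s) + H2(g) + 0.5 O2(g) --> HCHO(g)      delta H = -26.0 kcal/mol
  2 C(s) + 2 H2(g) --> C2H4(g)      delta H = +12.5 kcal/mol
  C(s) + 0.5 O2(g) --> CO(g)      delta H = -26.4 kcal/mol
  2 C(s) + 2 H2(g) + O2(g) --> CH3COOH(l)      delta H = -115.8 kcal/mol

delta H = -400.6 kcal/mol

equation 1 reversed (reverse to put HCHO(g) on the reactant side): +26.0 kcal/mol
equation 2: not needed (C2H4(g) appears nowhere else).
equation 3 × 3 (×3 to match 3 CO(g) in the target): (3)·(-26.4) = -79.2 kcal/mol
equation 4 × 3 (scale by 3 for the 3 CH3COOH(l)): (3)·(-115.8) = -347.4 kcal/mol
Since enthalpy is a state function, delta H = (+26.0) + (-79.2) + (-347.4) = -400.6 kcal/mol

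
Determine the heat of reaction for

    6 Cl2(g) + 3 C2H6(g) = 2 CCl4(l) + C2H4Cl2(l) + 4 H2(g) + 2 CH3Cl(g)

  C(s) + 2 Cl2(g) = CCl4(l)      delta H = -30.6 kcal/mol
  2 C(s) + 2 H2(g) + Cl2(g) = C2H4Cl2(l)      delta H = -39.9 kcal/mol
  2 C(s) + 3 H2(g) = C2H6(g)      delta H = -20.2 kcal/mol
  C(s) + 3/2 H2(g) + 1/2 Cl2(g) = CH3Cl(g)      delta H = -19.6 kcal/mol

equation 1 × 2 (scale by 2 for the 2 CCl4(l)): (2)·(-30.6) = -61.2 kcal/mol
equation 2 as written (C2H4Cl2(l) already on the product side): -39.9 kcal/mol
equation 3 reversed and × 3 (reverse to put C2H6(g) on the reactant side; ×3 to match 3 C2H6(g) in the target): (-3)·(-20.2) = +60.6 kcal/mol
equation 4 × 2 (×2 to match 2 CH3Cl(g) in the target): (2)·(-19.6) = -39.2 kcal/mol
Combining the equations, delta H = (-61.2) + (-39.9) + (+60.6) + (-39.2) = -79.7 kcal/mol

delta H = -79.7 kcal/mol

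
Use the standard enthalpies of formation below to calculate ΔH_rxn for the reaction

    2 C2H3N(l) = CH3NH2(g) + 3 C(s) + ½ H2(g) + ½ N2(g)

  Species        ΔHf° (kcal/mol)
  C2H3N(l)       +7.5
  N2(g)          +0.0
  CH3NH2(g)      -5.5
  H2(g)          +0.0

ΔH_rxn = -20.5 kcal/mol

Products: 1·(-5.5) + 3·(+0.0) + 1/2·(+0.0) + 1/2·(+0.0) = -5.5
Reactants: 2·(+7.5) = +15.0
ΔH_rxn = (-5.5) − (+15.0) = -20.5 kcal/mol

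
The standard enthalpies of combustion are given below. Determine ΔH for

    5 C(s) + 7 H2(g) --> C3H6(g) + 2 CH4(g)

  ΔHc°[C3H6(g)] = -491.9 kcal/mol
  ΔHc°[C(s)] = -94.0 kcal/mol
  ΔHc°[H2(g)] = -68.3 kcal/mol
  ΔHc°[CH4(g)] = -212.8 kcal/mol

ΔH = -30.6 kcal/mol

With combustion enthalpies, reactants minus products:
= [5·(-94.0) + 7·(-68.3)] − [1·(-491.9) + 2·(-212.8)]
= -30.6 kcal/mol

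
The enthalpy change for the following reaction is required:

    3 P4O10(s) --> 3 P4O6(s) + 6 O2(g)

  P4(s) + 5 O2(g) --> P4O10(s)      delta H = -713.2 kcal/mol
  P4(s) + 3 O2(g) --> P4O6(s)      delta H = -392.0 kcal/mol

delta H = 963.6 kcal/mol

equation 1 reversed and × 3: (-3)·(-713.2) = +2139.6 kcal/mol
equation 2 × 3: (3)·(-392.0) = -1176.0 kcal/mol
Since enthalpy is a state function, delta H = (+2139.6) + (-1176.0) = 963.6 kcal/mol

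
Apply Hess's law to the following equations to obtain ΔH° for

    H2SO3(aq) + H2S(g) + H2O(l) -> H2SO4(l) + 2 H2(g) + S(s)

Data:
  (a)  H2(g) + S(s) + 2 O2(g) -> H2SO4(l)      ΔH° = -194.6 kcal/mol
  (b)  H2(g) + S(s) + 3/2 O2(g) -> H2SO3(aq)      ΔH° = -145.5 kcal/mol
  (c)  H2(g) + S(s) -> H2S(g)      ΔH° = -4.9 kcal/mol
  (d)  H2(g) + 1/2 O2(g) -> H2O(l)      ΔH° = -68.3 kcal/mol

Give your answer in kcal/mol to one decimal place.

(a) as written: -194.6 kcal/mol
(b) reversed: +145.5 kcal/mol
(c) reversed: +4.9 kcal/mol
(d) reversed: +68.3 kcal/mol
ΔH° = (1)·(-194.6) + (-1)·(-145.5) + (-1)·(-4.9) + (-1)·(-68.3) = 24.1 kcal/mol

ΔH° = 24.1 kcal/mol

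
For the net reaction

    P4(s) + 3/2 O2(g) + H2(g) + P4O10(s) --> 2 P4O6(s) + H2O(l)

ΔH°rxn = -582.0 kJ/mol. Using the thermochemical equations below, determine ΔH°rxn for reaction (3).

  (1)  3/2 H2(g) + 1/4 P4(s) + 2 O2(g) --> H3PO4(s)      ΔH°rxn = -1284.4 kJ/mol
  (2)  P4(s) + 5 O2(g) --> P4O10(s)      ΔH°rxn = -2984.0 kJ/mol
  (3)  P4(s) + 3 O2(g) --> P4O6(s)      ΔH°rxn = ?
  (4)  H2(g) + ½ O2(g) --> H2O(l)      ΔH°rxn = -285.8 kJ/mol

ΔH°rxn = -1640.1 kJ/mol

(1): not needed (H3PO4(s) appears nowhere else).
(2) reversed (reverse to put P4O10(s) on the reactant side): +2984.0 kJ/mol
(3) × 2 (scale by 2 for the 2 P4O6(s)): contributes 2·x
(4) as written (H2O(l) already on the product side): -285.8 kJ/mol
-582.0 = (+2984.0) + (-285.8) + 2·x
x = (-582.0 − (+2698.2)) / (2) = -1640.1 kJ/mol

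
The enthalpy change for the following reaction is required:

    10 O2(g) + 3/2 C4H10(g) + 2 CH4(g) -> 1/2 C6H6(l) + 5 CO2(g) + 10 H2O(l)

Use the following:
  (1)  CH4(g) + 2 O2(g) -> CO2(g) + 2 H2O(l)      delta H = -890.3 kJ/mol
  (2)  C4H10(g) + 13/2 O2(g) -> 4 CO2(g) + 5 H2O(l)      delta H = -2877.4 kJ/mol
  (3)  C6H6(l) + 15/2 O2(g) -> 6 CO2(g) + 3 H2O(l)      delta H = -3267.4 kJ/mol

delta H = -4463.0 kJ/mol

(1) × 2: (2)·(-890.3) = -1780.6 kJ/mol
(2) × 3/2: (3/2)·(-2877.4) = -4316.1 kJ/mol
(3) reversed and × 1/2: (-1/2)·(-3267.4) = +1633.7 kJ/mol
delta H = (-1780.6) + (-4316.1) + (+1633.7) = -4463.0 kJ/mol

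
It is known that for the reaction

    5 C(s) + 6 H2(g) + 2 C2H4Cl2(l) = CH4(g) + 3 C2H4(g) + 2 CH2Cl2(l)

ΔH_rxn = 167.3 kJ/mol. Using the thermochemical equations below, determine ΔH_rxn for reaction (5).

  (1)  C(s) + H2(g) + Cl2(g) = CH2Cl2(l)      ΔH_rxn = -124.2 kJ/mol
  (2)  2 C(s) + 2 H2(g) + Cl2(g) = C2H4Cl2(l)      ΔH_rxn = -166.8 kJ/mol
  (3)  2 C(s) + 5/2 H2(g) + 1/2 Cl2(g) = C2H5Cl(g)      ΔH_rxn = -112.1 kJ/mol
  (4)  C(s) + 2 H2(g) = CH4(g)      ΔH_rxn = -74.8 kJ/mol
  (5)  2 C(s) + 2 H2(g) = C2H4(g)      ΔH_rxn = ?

(1) × 2 (×2 to match 2 CH2Cl2(l) in the target): (2)·(-124.2) = -248.4 kJ/mol
(2) reversed and × 2 (C2H4Cl2(l) must end up as a reactant; ×2 to match 2 C2H4Cl2(l) in the target): (-2)·(-166.8) = +333.6 kJ/mol
(3): not needed (C2H5Cl(g) appears nowhere else).
(4) as written (CH4(g) already on the product side): -74.8 kJ/mol
(5) × 3 (scale by 3 for the 3 C2H4(g)): contributes 3·x
+167.3 = (-248.4) + (+333.6) + (-74.8) + 3·x
x = (+167.3 − (+10.4)) / (3) = 52.3 kJ/mol

ΔH_rxn = 52.3 kJ/mol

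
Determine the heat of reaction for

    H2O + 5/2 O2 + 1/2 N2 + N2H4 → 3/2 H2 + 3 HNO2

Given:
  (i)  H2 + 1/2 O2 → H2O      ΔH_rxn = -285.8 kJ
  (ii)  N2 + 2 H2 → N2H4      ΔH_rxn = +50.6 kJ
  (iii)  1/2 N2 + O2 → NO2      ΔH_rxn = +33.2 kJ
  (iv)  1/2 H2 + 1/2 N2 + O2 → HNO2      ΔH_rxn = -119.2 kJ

(i) reversed: +285.8 kJ
(ii) reversed: -50.6 kJ
(iii): not needed.
(iv) × 3: (3)·(-119.2) = -357.6 kJ
Combining the equations, ΔH_rxn = (+285.8) + (-50.6) + (-357.6) = -122.4 kJ

ΔH_rxn = -122.4 kJ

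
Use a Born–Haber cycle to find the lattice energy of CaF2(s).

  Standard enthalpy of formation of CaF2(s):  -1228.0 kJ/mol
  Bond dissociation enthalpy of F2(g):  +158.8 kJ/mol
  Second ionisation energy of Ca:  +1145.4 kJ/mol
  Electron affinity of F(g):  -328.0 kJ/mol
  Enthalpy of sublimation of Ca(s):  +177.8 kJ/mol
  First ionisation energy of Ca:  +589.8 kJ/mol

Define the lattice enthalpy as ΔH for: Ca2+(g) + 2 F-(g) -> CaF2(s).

U = -2643.8 kJ/mol

ΔHf° = 1·ΔHsub + 1·(ΣIE) + 1·D(F2) + 2·EA + U
-1228.0 = 1·(+177.8) + 1·(+1735.2) + 1·(+158.8) + 2·(-328.0) + U
U = -1228.0 − (+1415.8) = -2643.8 kJ/mol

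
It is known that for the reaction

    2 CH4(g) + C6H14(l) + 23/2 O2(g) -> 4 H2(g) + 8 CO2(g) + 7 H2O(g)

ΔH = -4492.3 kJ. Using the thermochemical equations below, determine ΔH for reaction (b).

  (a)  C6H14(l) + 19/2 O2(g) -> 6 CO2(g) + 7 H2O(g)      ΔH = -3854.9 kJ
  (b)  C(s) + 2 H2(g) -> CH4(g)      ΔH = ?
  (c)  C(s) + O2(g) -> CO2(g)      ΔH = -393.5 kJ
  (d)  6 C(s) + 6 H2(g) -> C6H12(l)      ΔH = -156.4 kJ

(a) as written: -3854.9 kJ
(b) reversed and × 2: contributes −2·x
(c) × 2: (2)·(-393.5) = -787.0 kJ
(d): not needed.
-4492.3 = (-3854.9) + (-787.0) − 2·x
x = (-4492.3 − (-4641.9)) / (-2) = -74.8 kJ

ΔH = -74.8 kJ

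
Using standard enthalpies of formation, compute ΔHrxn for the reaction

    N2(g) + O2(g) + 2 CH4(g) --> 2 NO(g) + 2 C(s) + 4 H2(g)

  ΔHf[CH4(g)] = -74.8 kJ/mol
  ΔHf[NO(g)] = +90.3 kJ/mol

Products: 2·(+90.3) + 2·(+0.0) + 4·(+0.0) = +180.6
Reactants: 1·(+0.0) + 1·(+0.0) + 2·(-74.8) = -149.6
ΔHrxn = (+180.6) − (-149.6) = 330.2 kJ/mol

ΔHrxn = 330.2 kJ/mol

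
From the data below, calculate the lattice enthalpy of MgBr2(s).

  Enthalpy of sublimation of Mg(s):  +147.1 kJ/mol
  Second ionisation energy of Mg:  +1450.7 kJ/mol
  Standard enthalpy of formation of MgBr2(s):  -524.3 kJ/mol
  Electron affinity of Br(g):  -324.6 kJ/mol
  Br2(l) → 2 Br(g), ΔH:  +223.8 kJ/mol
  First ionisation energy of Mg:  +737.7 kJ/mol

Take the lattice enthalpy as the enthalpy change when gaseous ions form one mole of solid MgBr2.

U = -2434.4 kJ/mol

ΔHf° = 1·ΔHsub + 1·(ΣIE) + 1·D(Br2) + 2·EA + U
-524.3 = 1·(+147.1) + 1·(+2188.4) + 1·(+223.8) + 2·(-324.6) + U
U = -524.3 − (+1910.1) = -2434.4 kJ/mol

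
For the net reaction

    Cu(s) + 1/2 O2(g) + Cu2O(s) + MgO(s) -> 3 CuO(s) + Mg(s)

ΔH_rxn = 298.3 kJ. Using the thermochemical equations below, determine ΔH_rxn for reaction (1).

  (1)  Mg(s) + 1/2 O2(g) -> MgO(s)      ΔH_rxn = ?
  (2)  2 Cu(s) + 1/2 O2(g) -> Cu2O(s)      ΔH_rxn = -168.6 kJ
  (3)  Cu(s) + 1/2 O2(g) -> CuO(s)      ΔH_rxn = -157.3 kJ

ΔH_rxn = -601.6 kJ

(1) reversed (MgO(s) must end up as a reactant): contributes −x
(2) reversed (reverse to put Cu2O(s) on the reactant side): +168.6 kJ
(3) × 3 (×3 to match 3 CuO(s) in the target): (3)·(-157.3) = -471.9 kJ
+298.3 = (+168.6) + (-471.9) − x
x = (+298.3 − (-303.3)) / (-1) = -601.6 kJ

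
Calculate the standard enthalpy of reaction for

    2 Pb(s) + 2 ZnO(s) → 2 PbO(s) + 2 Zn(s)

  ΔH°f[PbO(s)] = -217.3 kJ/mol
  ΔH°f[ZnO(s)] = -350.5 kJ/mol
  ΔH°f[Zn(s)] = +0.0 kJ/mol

ΔH°rxn = 266.4 kJ/mol

ΔH°rxn = Σ nΔHf°(products) − Σ nΔHf°(reactants).
Products: 2·(-217.3) + 2·(+0.0) = -434.6
Reactants: 2·(+0.0) + 2·(-350.5) = -701.0
ΔH°rxn = (-434.6) − (-701.0) = 266.4 kJ/mol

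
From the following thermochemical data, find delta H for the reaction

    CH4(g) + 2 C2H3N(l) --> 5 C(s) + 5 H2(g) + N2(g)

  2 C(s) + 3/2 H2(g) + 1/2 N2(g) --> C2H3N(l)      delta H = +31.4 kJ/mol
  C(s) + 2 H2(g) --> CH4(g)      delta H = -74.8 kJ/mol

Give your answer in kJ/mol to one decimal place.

equation 1 reversed and × 2: (-2)·(+31.4) = -62.8 kJ/mol
equation 2 reversed: +74.8 kJ/mol
By Hess's law, delta H = (-2)·(+31.4) + (-1)·(-74.8) = 12.0 kJ/mol

delta H = 12.0 kJ/mol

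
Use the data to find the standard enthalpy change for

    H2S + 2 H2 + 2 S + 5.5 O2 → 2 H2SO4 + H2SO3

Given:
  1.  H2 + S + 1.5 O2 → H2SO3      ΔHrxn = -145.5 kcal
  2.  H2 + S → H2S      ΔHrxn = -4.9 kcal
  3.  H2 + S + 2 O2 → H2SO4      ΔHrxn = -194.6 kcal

eq. 1 as written: -145.5 kcal
eq. 2 reversed: +4.9 kcal
eq. 3 × 2: (2)·(-194.6) = -389.2 kcal
ΔHrxn = (1)·(-145.5) + (-1)·(-4.9) + (2)·(-194.6) = -529.8 kcal

ΔHrxn = -529.8 kcal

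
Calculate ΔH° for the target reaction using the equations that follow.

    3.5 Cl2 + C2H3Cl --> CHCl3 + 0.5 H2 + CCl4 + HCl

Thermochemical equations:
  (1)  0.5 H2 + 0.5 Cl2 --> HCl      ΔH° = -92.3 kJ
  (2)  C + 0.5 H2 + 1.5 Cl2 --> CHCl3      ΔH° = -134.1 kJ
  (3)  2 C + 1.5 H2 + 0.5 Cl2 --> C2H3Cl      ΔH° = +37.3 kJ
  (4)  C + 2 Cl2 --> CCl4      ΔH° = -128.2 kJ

ΔH° = -391.9 kJ

(1) as written: -92.3 kJ
(2) as written: -134.1 kJ
(3) reversed: -37.3 kJ
(4) as written: -128.2 kJ
ΔH° = (-92.3) + (-134.1) + (-37.3) + (-128.2) = -391.9 kJ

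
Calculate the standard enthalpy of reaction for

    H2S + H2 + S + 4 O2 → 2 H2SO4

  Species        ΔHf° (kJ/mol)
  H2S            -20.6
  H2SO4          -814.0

ΔH_rxn = -1607.4 kJ/mol

Products: 2·(-814.0) = -1628.0
Reactants: 1·(-20.6) + 1·(+0.0) + 1·(+0.0) + 4·(+0.0) = -20.6
ΔH_rxn = (-1628.0) − (-20.6) = -1607.4 kJ/mol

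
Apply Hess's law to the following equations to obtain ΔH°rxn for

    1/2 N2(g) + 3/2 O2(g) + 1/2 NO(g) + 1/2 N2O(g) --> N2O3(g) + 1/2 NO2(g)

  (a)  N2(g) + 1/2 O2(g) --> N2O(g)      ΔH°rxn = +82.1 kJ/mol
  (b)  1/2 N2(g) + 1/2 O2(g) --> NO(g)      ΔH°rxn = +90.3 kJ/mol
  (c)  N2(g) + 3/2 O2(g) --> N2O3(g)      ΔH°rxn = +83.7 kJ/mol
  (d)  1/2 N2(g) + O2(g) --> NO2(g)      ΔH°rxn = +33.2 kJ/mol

(a) reversed and × 1/2 (N2O(g) must end up as a reactant; ×1/2 to match 1/2 N2O(g) in the target): (-1/2)·(+82.1) = -41.05 kJ/mol
(b) reversed and × 1/2 (reverse to put NO(g) on the reactant side; scale by 1/2 for the 1/2 NO(g)): (-1/2)·(+90.3) = -45.15 kJ/mol
(c) as written (N2O3(g) already on the product side): +83.7 kJ/mol
(d) × 1/2 (×1/2 to match 1/2 NO2(g) in the target): (1/2)·(+33.2) = +16.6 kJ/mol
Since enthalpy is a state function, ΔH°rxn = (-1/2)·(+82.1) + (-1/2)·(+90.3) + (1)·(+83.7) + (1/2)·(+33.2) = 14.1 kJ/mol

ΔH°rxn = 14.1 kJ/mol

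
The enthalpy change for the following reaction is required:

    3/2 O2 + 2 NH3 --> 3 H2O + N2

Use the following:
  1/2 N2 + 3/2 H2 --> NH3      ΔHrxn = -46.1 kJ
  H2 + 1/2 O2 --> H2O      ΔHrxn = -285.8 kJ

equation 1 reversed and × 2: (-2)·(-46.1) = +92.2 kJ
equation 2 × 3: (3)·(-285.8) = -857.4 kJ
Summing the manipulated equations, ΔHrxn = (-2)·(-46.1) + (3)·(-285.8) = -765.2 kJ

ΔHrxn = -765.2 kJ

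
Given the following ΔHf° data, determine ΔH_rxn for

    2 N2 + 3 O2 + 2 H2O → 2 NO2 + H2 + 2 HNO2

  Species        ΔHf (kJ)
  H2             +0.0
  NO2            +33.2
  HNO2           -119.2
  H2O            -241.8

Products: 2·(+33.2) + 1·(+0.0) + 2·(-119.2) = -172.0
Reactants: 2·(+0.0) + 3·(+0.0) + 2·(-241.8) = -483.6
ΔH_rxn = (-172.0) − (-483.6) = 311.6 kJ

ΔH_rxn = 311.6 kJ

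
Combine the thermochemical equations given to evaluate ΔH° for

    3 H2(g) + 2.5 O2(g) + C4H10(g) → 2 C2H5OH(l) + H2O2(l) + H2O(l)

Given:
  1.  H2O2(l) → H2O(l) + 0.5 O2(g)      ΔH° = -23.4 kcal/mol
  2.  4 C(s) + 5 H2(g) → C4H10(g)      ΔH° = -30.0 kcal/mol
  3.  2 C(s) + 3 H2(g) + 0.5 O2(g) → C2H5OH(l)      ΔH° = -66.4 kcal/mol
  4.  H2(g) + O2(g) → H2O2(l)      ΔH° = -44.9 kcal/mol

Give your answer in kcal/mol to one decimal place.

eq. 1 as written: -23.4 kcal/mol
eq. 2 reversed: +30.0 kcal/mol
eq. 3 × 2: (2)·(-66.4) = -132.8 kcal/mol
eq. 4 × 2: (2)·(-44.9) = -89.8 kcal/mol
ΔH° = (-23.4) + (+30.0) + (-132.8) + (-89.8) = -216.0 kcal/mol

ΔH° = -216.0 kcal/mol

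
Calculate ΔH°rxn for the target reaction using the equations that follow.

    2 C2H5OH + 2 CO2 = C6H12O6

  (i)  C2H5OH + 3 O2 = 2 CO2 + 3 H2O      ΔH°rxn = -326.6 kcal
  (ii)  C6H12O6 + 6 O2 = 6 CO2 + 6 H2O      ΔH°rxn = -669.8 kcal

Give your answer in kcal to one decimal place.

ΔH°rxn = 16.6 kcal

(i) × 2 (×2 to match 2 C2H5OH in the target): (2)·(-326.6) = -653.2 kcal
(ii) reversed (C6H12O6 must end up as a product): +669.8 kcal
By Hess's law, ΔH°rxn = (-653.2) + (+669.8) = 16.6 kcal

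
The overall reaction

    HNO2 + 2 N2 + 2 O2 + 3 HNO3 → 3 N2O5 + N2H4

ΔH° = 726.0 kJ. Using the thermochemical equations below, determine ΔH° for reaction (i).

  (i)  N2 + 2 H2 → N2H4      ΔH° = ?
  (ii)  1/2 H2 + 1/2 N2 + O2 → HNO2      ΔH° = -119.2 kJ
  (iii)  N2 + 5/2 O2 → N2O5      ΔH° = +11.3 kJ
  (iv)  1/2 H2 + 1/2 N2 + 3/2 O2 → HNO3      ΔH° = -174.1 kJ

(i) as written: contributes x
(ii) reversed: +119.2 kJ
(iii) × 3: (3)·(+11.3) = +33.9 kJ
(iv) reversed and × 3: (-3)·(-174.1) = +522.3 kJ
+726.0 = (+119.2) + (+33.9) + (+522.3) + x
x = (+726.0 − (+675.4)) / (1) = 50.6 kJ

ΔH° = 50.6 kJ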